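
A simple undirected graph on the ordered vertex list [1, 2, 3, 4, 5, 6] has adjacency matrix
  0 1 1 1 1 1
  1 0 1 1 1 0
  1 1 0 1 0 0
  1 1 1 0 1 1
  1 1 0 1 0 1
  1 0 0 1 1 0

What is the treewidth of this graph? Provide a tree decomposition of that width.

Each bag holds 4 vertices, so the decomposition has width 3, which upper-bounds the treewidth. On the other hand G contains the 4-clique {1, 2, 3, 4}. A clique must lie in a single bag of any decomposition, so no decomposition can have width below 3. The upper and lower bounds meet at 3, so that is the treewidth.

Treewidth 3.
Bags: B1 = {1, 2, 4, 5}  B2 = {1, 2, 3, 4}  B3 = {1, 4, 5, 6}
Tree: B1–B2, B1–B3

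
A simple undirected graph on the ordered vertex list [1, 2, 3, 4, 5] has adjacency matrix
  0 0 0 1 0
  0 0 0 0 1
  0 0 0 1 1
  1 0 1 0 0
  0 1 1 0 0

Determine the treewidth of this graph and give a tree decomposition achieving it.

Treewidth 1.
One such decomposition:
Bags: B1 = {2, 5}  B2 = {3, 5}  B3 = {3, 4}  B4 = {1, 4}
Tree: B1–B2, B2–B3, B3–B4

The largest bag has 2 vertices, giving width 1; this decomposition certifies tw(G) ≤ 1. G has an edge, so its treewidth is at least 1. Combining the bounds, tw(G) = 1.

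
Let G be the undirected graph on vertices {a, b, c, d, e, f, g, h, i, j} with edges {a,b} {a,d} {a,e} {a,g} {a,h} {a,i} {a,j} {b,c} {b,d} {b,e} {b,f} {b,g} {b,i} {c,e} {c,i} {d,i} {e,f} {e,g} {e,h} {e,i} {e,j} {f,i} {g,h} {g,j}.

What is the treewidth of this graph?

3

A width-3 tree decomposition is:
Bags: B1 = {a, e, g, j}  B2 = {a, b, e, g}  B3 = {a, b, e, i}  B4 = {b, c, e, i}  B5 = {b, e, f, i}  B6 = {a, e, g, h}  B7 = {a, b, d, i}
Tree: B1–B2, B2–B3, B3–B4, B3–B5, B1–B6, B3–B7
Each bag holds 4 vertices, so the decomposition has width 3, which upper-bounds the treewidth. On the other hand G contains the 4-clique {a, b, d, i}. A clique must lie in a single bag of any decomposition, so no decomposition can have width below 3. Hence tw(G) = 3 exactly.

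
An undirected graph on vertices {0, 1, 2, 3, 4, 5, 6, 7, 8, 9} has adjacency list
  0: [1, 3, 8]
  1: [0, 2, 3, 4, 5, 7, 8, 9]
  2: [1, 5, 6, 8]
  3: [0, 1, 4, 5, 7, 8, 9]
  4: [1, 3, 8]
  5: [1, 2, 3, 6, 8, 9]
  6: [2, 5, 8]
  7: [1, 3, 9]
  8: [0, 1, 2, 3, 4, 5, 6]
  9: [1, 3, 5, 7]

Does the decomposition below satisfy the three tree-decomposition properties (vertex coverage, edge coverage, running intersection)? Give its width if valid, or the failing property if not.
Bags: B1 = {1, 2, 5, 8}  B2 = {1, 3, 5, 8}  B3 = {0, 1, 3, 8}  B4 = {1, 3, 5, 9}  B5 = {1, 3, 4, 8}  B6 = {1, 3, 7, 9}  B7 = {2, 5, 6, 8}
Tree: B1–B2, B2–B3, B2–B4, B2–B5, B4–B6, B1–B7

Yes; width 3.

Checking the three conditions: (i) the bags cover all of {0, 1, 2, 3, 4, 5, 6, 7, 8, 9}; (ii) for each edge, some bag contains both endpoints; (iii) the bags containing any fixed vertex form a subtree. All hold, so the decomposition is valid with width 4 − 1 = 3.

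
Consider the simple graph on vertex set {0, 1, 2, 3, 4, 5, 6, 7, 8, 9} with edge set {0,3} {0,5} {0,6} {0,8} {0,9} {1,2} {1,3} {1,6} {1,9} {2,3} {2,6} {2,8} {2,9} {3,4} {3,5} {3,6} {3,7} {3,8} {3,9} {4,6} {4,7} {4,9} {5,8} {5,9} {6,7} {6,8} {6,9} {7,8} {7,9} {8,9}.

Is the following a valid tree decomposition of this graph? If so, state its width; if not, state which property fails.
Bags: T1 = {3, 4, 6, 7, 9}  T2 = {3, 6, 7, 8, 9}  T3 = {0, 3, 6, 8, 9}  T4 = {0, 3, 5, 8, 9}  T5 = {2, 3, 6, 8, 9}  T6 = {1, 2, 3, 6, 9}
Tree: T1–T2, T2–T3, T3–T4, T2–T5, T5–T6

Every vertex of G appears in some bag (union = {0, 1, 2, 3, 4, 5, 6, 7, 8, 9}); every edge is covered by a bag; and for each vertex v the set of bags containing v is connected in the bag tree. The decomposition is therefore valid. The largest bag has 5 vertices, so the width is 4.

Yes; width 4.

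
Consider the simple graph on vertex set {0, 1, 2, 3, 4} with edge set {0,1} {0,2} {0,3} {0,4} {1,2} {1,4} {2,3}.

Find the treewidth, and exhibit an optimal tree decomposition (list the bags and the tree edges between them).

Treewidth 2.
One such decomposition:
Bags: B1 = {0, 1, 2}  B2 = {0, 1, 4}  B3 = {0, 2, 3}
Tree: B1–B2, B1–B3

Every bag has size at most 3, so the width is 3 − 1 = 2 and tw(G) ≤ 2. For the lower bound, the 3 vertices {0, 1, 2} are pairwise adjacent, and any tree decomposition puts a clique entirely inside one bag — forcing width ≥ 2. Combining the bounds, tw(G) = 2.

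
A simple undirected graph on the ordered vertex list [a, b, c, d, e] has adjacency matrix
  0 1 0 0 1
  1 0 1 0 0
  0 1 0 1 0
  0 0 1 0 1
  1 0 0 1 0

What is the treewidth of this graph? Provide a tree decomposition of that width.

Each bag holds 3 vertices, so the decomposition has width 2, which upper-bounds the treewidth. The edges b–c–d–e–a–b form a cycle, so G is not a tree and its treewidth is at least 2. Hence tw(G) = 2 exactly.

Treewidth 2.
Bags: B1 = {b, c, d}  B2 = {b, d, e}  B3 = {a, b, e}
Tree: B1–B2, B2–B3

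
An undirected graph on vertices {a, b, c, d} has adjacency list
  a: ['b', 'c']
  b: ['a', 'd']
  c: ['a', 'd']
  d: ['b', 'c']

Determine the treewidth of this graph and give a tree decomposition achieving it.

The largest bag has 3 vertices, giving width 2; this decomposition certifies tw(G) ≤ 2. Since b–a–c–d–b is a cycle in G, G is not acyclic. Forests are exactly the graphs of treewidth ≤ 1, so tw(G) ≥ 2. Hence tw(G) = 2 exactly.

Treewidth 2.
Bags: B1 = {a, b, c}  B2 = {b, c, d}
Tree: B1–B2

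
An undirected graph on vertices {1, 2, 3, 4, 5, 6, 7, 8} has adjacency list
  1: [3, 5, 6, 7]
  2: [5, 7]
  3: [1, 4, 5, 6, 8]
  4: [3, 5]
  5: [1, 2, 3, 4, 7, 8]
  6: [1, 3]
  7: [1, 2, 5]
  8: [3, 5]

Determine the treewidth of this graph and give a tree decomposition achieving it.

Each bag holds 3 vertices, so the decomposition has width 2, which upper-bounds the treewidth. For the lower bound, the 3 vertices {2, 5, 7} are pairwise adjacent, and any tree decomposition puts a clique entirely inside one bag — forcing width ≥ 2. Combining the bounds, tw(G) = 2.

Treewidth 2.
One optimal decomposition is:
Bags: B1 = {1, 3, 5}  B2 = {3, 5, 8}  B3 = {1, 3, 6}  B4 = {1, 5, 7}  B5 = {2, 5, 7}  B6 = {3, 4, 5}
Tree: B1–B2, B1–B3, B1–B4, B4–B5, B1–B6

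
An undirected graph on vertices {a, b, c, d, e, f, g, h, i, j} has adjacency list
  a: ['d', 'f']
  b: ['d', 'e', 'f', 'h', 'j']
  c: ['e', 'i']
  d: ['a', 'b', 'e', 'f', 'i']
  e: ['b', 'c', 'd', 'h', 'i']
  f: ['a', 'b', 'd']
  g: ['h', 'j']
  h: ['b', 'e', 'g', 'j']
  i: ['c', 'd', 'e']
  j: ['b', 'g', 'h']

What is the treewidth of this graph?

2

A width-2 tree decomposition is:
Bags: B1 = {b, d, e}  B2 = {b, d, f}  B3 = {d, e, i}  B4 = {b, e, h}  B5 = {a, d, f}  B6 = {c, e, i}  B7 = {b, h, j}  B8 = {g, h, j}
Tree: B1–B2, B1–B3, B1–B4, B2–B5, B3–B6, B4–B7, B7–B8
The largest bag has 3 vertices, giving width 2; this decomposition certifies tw(G) ≤ 2. Conversely, {b, d, e} is a clique of size 3, and the vertices of any clique must share a bag in every tree decomposition; so some bag has ≥ 3 vertices and tw(G) ≥ 2. Therefore the treewidth is 2.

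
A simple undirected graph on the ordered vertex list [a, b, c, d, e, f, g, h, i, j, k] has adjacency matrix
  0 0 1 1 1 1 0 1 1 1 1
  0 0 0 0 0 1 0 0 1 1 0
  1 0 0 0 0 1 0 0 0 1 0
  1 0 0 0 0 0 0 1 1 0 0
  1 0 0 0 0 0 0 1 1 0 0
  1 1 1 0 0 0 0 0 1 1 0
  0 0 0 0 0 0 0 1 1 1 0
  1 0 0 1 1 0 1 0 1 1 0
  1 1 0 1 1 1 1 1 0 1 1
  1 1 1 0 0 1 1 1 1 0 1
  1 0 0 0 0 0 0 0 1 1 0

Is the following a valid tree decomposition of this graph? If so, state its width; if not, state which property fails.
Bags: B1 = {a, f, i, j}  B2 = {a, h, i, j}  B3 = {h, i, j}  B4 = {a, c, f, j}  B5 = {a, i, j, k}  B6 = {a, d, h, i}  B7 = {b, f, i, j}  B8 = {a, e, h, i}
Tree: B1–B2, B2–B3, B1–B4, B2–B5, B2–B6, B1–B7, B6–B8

No — vertex g appears in no bag.

A tree decomposition must satisfy three properties: every vertex lies in some bag; for every edge, both endpoints lie together in some bag; and for every vertex, the bags containing it form a connected subtree. Here vertex g appears in no bag, so the decomposition is invalid.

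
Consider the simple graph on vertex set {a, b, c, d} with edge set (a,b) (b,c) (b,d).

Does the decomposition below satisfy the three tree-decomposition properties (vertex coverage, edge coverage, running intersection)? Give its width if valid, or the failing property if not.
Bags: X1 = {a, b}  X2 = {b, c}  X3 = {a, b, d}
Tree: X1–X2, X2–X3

No — bags containing vertex a are not connected in the tree.

A tree decomposition must satisfy three properties: every vertex lies in some bag; for every edge, both endpoints lie together in some bag; and for every vertex, the bags containing it form a connected subtree. Here bags containing vertex a are not connected in the tree, so the decomposition is invalid.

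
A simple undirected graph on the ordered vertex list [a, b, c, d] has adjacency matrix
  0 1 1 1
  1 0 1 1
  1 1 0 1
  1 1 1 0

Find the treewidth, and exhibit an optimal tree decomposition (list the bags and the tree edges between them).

A single bag containing all 4 vertices is trivially a valid decomposition of width 3. For the lower bound, the 4 vertices {a, b, c, d} are pairwise adjacent, and any tree decomposition puts a clique entirely inside one bag — forcing width ≥ 3. Therefore the treewidth is 3.

Treewidth 3.
One optimal decomposition is:
Bags: B1 = {a, b, c, d}
Tree: (single bag)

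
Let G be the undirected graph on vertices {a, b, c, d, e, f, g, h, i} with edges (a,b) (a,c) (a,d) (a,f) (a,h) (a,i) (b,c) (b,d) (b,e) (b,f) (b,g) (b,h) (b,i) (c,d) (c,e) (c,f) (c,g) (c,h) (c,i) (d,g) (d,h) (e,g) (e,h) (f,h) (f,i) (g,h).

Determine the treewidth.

A width-4 tree decomposition is:
Bags: B1 = {a, b, c, f, h}  B2 = {a, b, c, d, h}  B3 = {a, b, c, f, i}  B4 = {b, c, d, g, h}  B5 = {b, c, e, g, h}
Tree: B1–B2, B1–B3, B2–B4, B4–B5
Every bag has size at most 5, so the width is 5 − 1 = 4 and tw(G) ≤ 4. On the other hand G contains the 5-clique {b, c, d, g, h}. A clique must lie in a single bag of any decomposition, so no decomposition can have width below 4. Combining the bounds, tw(G) = 4.

4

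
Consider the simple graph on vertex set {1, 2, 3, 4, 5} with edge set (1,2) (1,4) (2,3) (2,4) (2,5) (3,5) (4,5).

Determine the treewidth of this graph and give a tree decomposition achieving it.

Treewidth 2.
Bags: B1 = {2, 4, 5}  B2 = {1, 2, 4}  B3 = {2, 3, 5}
Tree: B1–B2, B1–B3

The largest bag has 3 vertices, giving width 2; this decomposition certifies tw(G) ≤ 2. For the lower bound, the 3 vertices {2, 3, 5} are pairwise adjacent, and any tree decomposition puts a clique entirely inside one bag — forcing width ≥ 2. Hence tw(G) = 2 exactly.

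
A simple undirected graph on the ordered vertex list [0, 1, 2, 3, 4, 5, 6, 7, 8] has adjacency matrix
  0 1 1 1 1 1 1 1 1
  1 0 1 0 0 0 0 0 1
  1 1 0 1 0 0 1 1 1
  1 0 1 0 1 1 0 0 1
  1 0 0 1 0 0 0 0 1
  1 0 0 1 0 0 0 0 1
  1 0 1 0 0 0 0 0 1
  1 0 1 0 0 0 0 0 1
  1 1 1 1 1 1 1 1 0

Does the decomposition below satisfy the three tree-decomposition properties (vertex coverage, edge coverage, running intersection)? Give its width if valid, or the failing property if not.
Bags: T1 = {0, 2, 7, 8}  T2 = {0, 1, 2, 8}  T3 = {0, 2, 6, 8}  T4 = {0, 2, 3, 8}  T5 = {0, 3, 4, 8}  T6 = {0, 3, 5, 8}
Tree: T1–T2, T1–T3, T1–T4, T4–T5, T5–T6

Yes; width 3.

Checking the three conditions: (i) the bags cover all of {0, 1, 2, 3, 4, 5, 6, 7, 8}; (ii) for each edge, some bag contains both endpoints; (iii) the bags containing any fixed vertex form a subtree. All hold, so the decomposition is valid with width 4 − 1 = 3.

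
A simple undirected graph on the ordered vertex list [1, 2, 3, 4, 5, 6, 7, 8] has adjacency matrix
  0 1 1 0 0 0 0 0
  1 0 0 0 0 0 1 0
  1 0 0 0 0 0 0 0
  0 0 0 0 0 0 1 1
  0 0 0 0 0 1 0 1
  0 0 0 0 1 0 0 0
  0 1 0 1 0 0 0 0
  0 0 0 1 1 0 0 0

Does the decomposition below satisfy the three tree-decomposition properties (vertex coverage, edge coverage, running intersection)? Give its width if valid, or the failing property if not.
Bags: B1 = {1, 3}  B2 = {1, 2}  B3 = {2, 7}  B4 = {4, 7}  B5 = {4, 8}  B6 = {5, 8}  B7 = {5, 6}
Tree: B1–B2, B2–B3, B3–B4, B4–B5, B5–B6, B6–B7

Checking the three conditions: (i) the bags cover all of {1, 2, 3, 4, 5, 6, 7, 8}; (ii) for each edge, some bag contains both endpoints; (iii) the bags containing any fixed vertex form a subtree. All hold, so the decomposition is valid with width 2 − 1 = 1.

Yes; width 1.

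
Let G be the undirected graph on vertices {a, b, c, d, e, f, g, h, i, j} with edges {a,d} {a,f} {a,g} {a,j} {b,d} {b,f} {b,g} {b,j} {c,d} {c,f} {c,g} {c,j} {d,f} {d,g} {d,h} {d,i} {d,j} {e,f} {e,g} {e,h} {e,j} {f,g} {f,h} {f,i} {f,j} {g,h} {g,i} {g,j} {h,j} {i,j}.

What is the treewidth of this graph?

A width-4 tree decomposition is:
Bags: B1 = {d, f, g, h, j}  B2 = {c, d, f, g, j}  B3 = {a, d, f, g, j}  B4 = {b, d, f, g, j}  B5 = {d, f, g, i, j}  B6 = {e, f, g, h, j}
Tree: B1–B2, B1–B3, B1–B4, B2–B5, B1–B6
The largest bag has 5 vertices, giving width 4; this decomposition certifies tw(G) ≤ 4. On the other hand G contains the 5-clique {d, f, g, h, j}. A clique must lie in a single bag of any decomposition, so no decomposition can have width below 4. The upper and lower bounds meet at 4, so that is the treewidth.

4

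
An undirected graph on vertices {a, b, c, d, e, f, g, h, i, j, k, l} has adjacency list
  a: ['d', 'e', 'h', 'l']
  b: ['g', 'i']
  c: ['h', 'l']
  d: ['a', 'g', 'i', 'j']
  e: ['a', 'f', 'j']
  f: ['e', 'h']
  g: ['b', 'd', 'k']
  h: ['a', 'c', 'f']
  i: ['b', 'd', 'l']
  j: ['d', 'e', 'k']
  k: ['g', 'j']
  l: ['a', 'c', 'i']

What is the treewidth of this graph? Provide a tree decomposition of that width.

Treewidth 3.
Bags: B1 = {c, f, h, l}  B2 = {a, f, h, l}  B3 = {a, e, f, l}  B4 = {a, e, i, l}  B5 = {a, d, e, i}  B6 = {d, e, i, j}  B7 = {b, d, i, j}  B8 = {b, d, g, j}  B9 = {b, g, j, k}
Tree: B1–B2, B2–B3, B3–B4, B4–B5, B5–B6, B6–B7, B7–B8, B8–B9

Every bag has size at most 4, so the width is 4 − 1 = 3 and tw(G) ≤ 3. For the lower bound: the 4 vertex sets {c,f,h}, {l}, {a}, {d,e,i,j} are disjoint, each induces a connected subgraph, and every pair is joined by at least one edge of G. Contracting each set to a single vertex therefore yields K_{4} as a minor, and since treewidth is minor-monotone, tw(G) ≥ tw(K_{4}) = 3. Combining the bounds, tw(G) = 3.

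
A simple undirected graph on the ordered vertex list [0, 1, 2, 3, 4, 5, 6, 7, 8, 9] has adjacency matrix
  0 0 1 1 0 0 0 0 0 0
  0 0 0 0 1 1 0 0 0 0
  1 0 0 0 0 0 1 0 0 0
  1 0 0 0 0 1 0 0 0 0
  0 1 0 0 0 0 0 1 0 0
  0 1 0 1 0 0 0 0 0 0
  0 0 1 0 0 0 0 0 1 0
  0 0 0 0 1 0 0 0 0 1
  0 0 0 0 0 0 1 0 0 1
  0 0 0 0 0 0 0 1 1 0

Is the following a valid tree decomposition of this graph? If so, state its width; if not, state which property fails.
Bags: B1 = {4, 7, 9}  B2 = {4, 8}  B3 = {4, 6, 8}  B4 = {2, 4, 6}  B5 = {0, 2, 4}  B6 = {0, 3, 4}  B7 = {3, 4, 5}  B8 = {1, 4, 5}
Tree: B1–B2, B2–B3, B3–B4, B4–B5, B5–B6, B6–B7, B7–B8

A tree decomposition must satisfy three properties: every vertex lies in some bag; for every edge, both endpoints lie together in some bag; and for every vertex, the bags containing it form a connected subtree. Here edge (9,8) lies in no bag, so the decomposition is invalid.

No — edge (9,8) lies in no bag.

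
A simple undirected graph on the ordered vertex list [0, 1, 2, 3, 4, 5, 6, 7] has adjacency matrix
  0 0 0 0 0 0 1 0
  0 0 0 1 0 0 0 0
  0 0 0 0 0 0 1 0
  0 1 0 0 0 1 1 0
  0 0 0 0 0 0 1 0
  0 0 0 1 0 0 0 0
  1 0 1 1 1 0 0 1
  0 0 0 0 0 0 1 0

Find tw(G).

A width-1 tree decomposition is:
Bags: B1 = {6, 7}  B2 = {4, 6}  B3 = {3, 6}  B4 = {2, 6}  B5 = {0, 6}  B6 = {3, 5}  B7 = {1, 3}
Tree: B1–B2, B1–B3, B3–B4, B1–B5, B3–B6, B6–B7
Every bag has size at most 2, so the width is 2 − 1 = 1 and tw(G) ≤ 1. Any graph with an edge has treewidth ≥ 1, and G has the edge 6–7. Combining the bounds, tw(G) = 1.

1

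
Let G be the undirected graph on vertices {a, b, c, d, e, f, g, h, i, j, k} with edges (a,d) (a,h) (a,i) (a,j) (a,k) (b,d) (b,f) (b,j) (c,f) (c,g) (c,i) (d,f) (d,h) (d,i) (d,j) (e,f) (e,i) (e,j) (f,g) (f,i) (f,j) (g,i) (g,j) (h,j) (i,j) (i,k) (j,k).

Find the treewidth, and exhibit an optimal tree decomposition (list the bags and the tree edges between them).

Treewidth 3.
One such decomposition:
Bags: B1 = {f, g, i, j}  B2 = {e, f, i, j}  B3 = {d, f, i, j}  B4 = {a, d, i, j}  B5 = {a, d, h, j}  B6 = {a, i, j, k}  B7 = {c, f, g, i}  B8 = {b, d, f, j}
Tree: B1–B2, B1–B3, B3–B4, B4–B5, B4–B6, B1–B7, B3–B8

The largest bag has 4 vertices, giving width 3; this decomposition certifies tw(G) ≤ 3. On the other hand G contains the 4-clique {a, d, h, j}. A clique must lie in a single bag of any decomposition, so no decomposition can have width below 3. The upper and lower bounds meet at 3, so that is the treewidth.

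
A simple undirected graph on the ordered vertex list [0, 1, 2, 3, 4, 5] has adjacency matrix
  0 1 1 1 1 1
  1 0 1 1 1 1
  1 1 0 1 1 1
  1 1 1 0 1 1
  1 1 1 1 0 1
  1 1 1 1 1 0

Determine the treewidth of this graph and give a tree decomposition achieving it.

Treewidth 5.
Bags: B1 = {0, 1, 2, 3, 4, 5}
Tree: (single bag)

With just one bag of size 6, the width is 6 − 1 = 5, so tw(G) ≤ 5. Conversely, {0, 1, 2, 3, 4, 5} is a clique of size 6, and the vertices of any clique must share a bag in every tree decomposition; so some bag has ≥ 6 vertices and tw(G) ≥ 5. Combining the bounds, tw(G) = 5.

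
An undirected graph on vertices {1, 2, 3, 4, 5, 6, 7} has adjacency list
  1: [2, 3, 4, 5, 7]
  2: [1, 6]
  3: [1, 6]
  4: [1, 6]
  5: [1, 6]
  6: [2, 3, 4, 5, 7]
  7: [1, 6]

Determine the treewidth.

A width-2 tree decomposition is:
Bags: B1 = {1, 3, 6}  B2 = {1, 5, 6}  B3 = {1, 6, 7}  B4 = {1, 4, 6}  B5 = {1, 2, 6}
Tree: B1–B2, B2–B3, B3–B4, B4–B5
The largest bag has 3 vertices, giving width 2; this decomposition certifies tw(G) ≤ 2. The edges 6–3–1–5–6 form a cycle, so G is not a tree and its treewidth is at least 2. Therefore the treewidth is 2.

2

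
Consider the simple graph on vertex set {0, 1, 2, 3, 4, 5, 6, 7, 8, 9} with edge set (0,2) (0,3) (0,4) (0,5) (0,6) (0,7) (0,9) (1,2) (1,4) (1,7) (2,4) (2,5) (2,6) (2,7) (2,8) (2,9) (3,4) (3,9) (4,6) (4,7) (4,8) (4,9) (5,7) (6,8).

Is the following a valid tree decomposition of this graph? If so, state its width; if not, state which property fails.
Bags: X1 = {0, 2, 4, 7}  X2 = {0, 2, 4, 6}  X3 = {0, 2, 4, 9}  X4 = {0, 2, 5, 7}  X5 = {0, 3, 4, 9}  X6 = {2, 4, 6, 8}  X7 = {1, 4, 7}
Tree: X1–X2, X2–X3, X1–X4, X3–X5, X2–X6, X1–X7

A tree decomposition must satisfy three properties: every vertex lies in some bag; for every edge, both endpoints lie together in some bag; and for every vertex, the bags containing it form a connected subtree. Here edge (2,1) lies in no bag, so the decomposition is invalid.

No — edge (2,1) lies in no bag.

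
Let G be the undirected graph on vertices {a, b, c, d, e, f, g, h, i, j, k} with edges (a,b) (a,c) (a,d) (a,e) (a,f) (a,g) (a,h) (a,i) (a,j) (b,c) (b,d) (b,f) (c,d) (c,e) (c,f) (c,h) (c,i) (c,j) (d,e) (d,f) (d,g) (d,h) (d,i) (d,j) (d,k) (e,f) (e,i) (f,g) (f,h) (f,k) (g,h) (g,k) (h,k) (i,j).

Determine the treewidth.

4

A width-4 tree decomposition is:
Bags: B1 = {a, b, c, d, f}  B2 = {a, c, d, f, h}  B3 = {a, d, f, g, h}  B4 = {a, c, d, e, f}  B5 = {a, c, d, e, i}  B6 = {a, c, d, i, j}  B7 = {d, f, g, h, k}
Tree: B1–B2, B2–B3, B1–B4, B4–B5, B5–B6, B3–B7
Every bag has size at most 5, so the width is 5 − 1 = 4 and tw(G) ≤ 4. On the other hand G contains the 5-clique {a, d, f, g, h}. A clique must lie in a single bag of any decomposition, so no decomposition can have width below 4. Hence tw(G) = 4 exactly.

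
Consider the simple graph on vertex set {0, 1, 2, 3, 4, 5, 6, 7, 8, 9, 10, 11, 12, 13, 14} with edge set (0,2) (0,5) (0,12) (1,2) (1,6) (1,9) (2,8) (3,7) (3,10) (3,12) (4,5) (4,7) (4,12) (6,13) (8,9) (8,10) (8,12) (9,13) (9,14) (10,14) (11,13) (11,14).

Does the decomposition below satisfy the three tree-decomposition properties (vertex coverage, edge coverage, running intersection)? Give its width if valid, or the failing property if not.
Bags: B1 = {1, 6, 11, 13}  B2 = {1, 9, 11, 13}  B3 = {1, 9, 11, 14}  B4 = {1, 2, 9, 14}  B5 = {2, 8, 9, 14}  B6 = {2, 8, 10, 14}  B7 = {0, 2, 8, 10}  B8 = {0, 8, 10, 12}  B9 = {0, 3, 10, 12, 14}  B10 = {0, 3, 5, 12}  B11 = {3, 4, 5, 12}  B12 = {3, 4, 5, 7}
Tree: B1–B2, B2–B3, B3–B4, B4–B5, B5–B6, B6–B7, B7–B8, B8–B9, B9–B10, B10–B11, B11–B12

A tree decomposition must satisfy three properties: every vertex lies in some bag; for every edge, both endpoints lie together in some bag; and for every vertex, the bags containing it form a connected subtree. Here bags containing vertex 14 are not connected in the tree, so the decomposition is invalid.

No — bags containing vertex 14 are not connected in the tree.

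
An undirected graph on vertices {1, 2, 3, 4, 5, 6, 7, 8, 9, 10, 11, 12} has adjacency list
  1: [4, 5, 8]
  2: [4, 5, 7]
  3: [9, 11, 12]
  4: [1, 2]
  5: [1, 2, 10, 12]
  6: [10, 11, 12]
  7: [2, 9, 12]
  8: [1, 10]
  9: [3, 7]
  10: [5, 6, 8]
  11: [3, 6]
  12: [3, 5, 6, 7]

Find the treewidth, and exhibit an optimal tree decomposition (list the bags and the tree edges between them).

Each bag holds 4 vertices, so the decomposition has width 3, which upper-bounds the treewidth. For the lower bound: the 4 vertex sets {3,9,11}, {6}, {12}, {2,5,7,10} are disjoint, each induces a connected subgraph, and every pair is joined by at least one edge of G. Contracting each set to a single vertex therefore yields K_{4} as a minor, and since treewidth is minor-monotone, tw(G) ≥ tw(K_{4}) = 3. Therefore the treewidth is 3.

Treewidth 3.
One optimal decomposition is:
Bags: B1 = {3, 6, 9, 11}  B2 = {3, 6, 9, 12}  B3 = {6, 7, 9, 12}  B4 = {6, 7, 10, 12}  B5 = {5, 7, 10, 12}  B6 = {2, 5, 7, 10}  B7 = {2, 5, 8, 10}  B8 = {1, 2, 5, 8}  B9 = {1, 2, 4, 8}
Tree: B1–B2, B2–B3, B3–B4, B4–B5, B5–B6, B6–B7, B7–B8, B8–B9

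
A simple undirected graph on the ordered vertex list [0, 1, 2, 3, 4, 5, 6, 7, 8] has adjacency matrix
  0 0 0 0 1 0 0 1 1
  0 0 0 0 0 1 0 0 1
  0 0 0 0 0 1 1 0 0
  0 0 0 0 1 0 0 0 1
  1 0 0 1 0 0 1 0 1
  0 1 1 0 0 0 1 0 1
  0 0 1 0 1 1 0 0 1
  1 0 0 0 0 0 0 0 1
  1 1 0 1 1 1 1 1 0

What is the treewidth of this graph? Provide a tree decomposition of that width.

Treewidth 2.
One such decomposition:
Bags: B1 = {0, 4, 8}  B2 = {4, 6, 8}  B3 = {0, 7, 8}  B4 = {3, 4, 8}  B5 = {5, 6, 8}  B6 = {2, 5, 6}  B7 = {1, 5, 8}
Tree: B1–B2, B1–B3, B2–B4, B2–B5, B5–B6, B5–B7

Every bag has size at most 3, so the width is 3 − 1 = 2 and tw(G) ≤ 2. On the other hand G contains the 3-clique {1, 5, 8}. A clique must lie in a single bag of any decomposition, so no decomposition can have width below 2. Hence tw(G) = 2 exactly.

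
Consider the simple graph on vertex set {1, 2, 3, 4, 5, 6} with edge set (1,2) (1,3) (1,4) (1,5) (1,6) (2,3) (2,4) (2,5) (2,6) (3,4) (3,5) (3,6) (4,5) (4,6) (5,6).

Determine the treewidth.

5

A width-5 tree decomposition is:
Bags: B1 = {1, 2, 3, 4, 5, 6}
Tree: (single bag)
A single bag containing all 6 vertices is trivially a valid decomposition of width 5. For the lower bound, the 6 vertices {1, 2, 3, 4, 5, 6} are pairwise adjacent, and any tree decomposition puts a clique entirely inside one bag — forcing width ≥ 5. Hence tw(G) = 5 exactly.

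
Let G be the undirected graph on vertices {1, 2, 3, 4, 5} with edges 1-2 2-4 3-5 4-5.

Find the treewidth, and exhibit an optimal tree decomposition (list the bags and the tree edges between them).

Each bag holds 2 vertices, so the decomposition has width 1, which upper-bounds the treewidth. Any graph with an edge has treewidth ≥ 1, and G has the edge 3–5. Hence tw(G) = 1 exactly.

Treewidth 1.
One such decomposition:
Bags: B1 = {3, 5}  B2 = {4, 5}  B3 = {2, 4}  B4 = {1, 2}
Tree: B1–B2, B2–B3, B3–B4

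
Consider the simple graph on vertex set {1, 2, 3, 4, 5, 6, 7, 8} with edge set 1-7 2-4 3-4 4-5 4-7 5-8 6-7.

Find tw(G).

A width-1 tree decomposition is:
Bags: B1 = {4, 5}  B2 = {5, 8}  B3 = {4, 7}  B4 = {1, 7}  B5 = {2, 4}  B6 = {3, 4}  B7 = {6, 7}
Tree: B1–B2, B1–B3, B3–B4, B1–B5, B3–B6, B3–B7
Each bag holds 2 vertices, so the decomposition has width 1, which upper-bounds the treewidth. G has an edge, so its treewidth is at least 1. Hence tw(G) = 1 exactly.

1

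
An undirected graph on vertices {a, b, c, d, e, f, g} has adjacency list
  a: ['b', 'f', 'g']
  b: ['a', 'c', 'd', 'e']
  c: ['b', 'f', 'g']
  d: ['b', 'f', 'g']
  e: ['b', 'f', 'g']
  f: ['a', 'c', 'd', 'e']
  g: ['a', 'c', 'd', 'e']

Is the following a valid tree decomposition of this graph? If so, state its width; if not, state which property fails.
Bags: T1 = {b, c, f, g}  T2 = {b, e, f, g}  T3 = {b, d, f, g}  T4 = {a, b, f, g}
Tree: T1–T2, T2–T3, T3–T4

Yes; width 3.

Checking the three conditions: (i) the bags cover all of {a, b, c, d, e, f, g}; (ii) for each edge, some bag contains both endpoints; (iii) the bags containing any fixed vertex form a subtree. All hold, so the decomposition is valid with width 4 − 1 = 3.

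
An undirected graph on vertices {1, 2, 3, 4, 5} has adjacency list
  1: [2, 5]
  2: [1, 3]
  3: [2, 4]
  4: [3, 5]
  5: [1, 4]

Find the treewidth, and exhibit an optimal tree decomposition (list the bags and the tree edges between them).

Every bag has size at most 3, so the width is 3 − 1 = 2 and tw(G) ≤ 2. For the lower bound, G contains the cycle 1–5–4–3–2–1, so G is not a forest; only forests have treewidth ≤ 1, hence tw(G) ≥ 2. Combining the bounds, tw(G) = 2.

Treewidth 2.
One such decomposition:
Bags: B1 = {1, 4, 5}  B2 = {1, 3, 4}  B3 = {1, 2, 3}
Tree: B1–B2, B2–B3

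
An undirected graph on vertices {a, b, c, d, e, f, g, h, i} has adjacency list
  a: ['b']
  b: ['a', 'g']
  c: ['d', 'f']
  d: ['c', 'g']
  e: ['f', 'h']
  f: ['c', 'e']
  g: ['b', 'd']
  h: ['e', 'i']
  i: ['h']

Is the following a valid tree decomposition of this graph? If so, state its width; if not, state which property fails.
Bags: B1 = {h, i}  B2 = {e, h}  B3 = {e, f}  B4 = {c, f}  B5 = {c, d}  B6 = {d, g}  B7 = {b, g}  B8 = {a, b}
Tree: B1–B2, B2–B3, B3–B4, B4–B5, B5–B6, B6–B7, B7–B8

Yes; width 1.

Checking the three conditions: (i) the bags cover all of {a, b, c, d, e, f, g, h, i}; (ii) for each edge, some bag contains both endpoints; (iii) the bags containing any fixed vertex form a subtree. All hold, so the decomposition is valid with width 2 − 1 = 1.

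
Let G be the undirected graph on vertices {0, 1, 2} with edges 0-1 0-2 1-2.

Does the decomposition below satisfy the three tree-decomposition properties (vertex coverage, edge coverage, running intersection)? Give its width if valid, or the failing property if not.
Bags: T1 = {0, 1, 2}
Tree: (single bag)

Every vertex of G appears in some bag (union = {0, 1, 2}); every edge is covered by a bag; and for each vertex v the set of bags containing v is connected in the bag tree. The decomposition is therefore valid. The largest bag has 3 vertices, so the width is 2.

Yes; width 2.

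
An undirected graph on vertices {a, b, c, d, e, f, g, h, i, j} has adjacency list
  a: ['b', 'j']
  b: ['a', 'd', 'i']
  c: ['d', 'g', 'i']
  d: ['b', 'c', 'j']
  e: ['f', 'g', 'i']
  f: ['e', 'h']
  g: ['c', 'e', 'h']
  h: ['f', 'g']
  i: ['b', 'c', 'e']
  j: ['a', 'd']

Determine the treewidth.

A width-2 tree decomposition is:
Bags: B1 = {f, g, h}  B2 = {e, f, g}  B3 = {c, e, g}  B4 = {c, e, i}  B5 = {c, d, i}  B6 = {b, d, i}  B7 = {b, d, j}  B8 = {a, b, j}
Tree: B1–B2, B2–B3, B3–B4, B4–B5, B5–B6, B6–B7, B7–B8
Every bag has size at most 3, so the width is 3 − 1 = 2 and tw(G) ≤ 2. For the lower bound, G contains the cycle h–f–e–g–h, so G is not a forest; only forests have treewidth ≤ 1, hence tw(G) ≥ 2. Hence tw(G) = 2 exactly.

2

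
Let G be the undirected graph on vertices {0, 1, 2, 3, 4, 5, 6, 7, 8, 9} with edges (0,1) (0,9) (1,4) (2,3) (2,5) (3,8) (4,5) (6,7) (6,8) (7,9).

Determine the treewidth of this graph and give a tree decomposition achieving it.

Treewidth 2.
One optimal decomposition is:
Bags: B1 = {1, 4, 5}  B2 = {0, 1, 5}  B3 = {0, 5, 9}  B4 = {5, 7, 9}  B5 = {5, 6, 7}  B6 = {5, 6, 8}  B7 = {3, 5, 8}  B8 = {2, 3, 5}
Tree: B1–B2, B2–B3, B3–B4, B4–B5, B5–B6, B6–B7, B7–B8

The largest bag has 3 vertices, giving width 2; this decomposition certifies tw(G) ≤ 2. The edges 5–4–1–0–9–7–6–8–3–2–5 form a cycle, so G is not a tree and its treewidth is at least 2. The upper and lower bounds meet at 2, so that is the treewidth.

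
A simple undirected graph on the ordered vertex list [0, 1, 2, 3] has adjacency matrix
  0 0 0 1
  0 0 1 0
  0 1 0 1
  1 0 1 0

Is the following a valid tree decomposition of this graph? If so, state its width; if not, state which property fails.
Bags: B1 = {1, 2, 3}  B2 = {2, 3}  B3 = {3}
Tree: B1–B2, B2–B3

A tree decomposition must satisfy three properties: every vertex lies in some bag; for every edge, both endpoints lie together in some bag; and for every vertex, the bags containing it form a connected subtree. Here vertex 0 appears in no bag, so the decomposition is invalid.

No — vertex 0 appears in no bag.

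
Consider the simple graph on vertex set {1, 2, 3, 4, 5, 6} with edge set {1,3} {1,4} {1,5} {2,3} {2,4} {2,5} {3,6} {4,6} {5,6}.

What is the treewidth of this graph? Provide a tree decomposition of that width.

Every bag has size at most 4, so the width is 4 − 1 = 3 and tw(G) ≤ 3. For the lower bound: the 4 vertex sets {2,3}, {1,5}, {4}, {6} are disjoint, each induces a connected subgraph, and every pair is joined by at least one edge of G. Contracting each set to a single vertex therefore yields K_{4} as a minor, and since treewidth is minor-monotone, tw(G) ≥ tw(K_{4}) = 3. Combining the bounds, tw(G) = 3.

Treewidth 3.
One such decomposition:
Bags: B1 = {2, 3, 4, 5}  B2 = {1, 3, 4, 5}  B3 = {3, 4, 5, 6}
Tree: B1–B2, B2–B3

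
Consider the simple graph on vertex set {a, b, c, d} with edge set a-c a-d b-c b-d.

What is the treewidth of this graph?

2

A width-2 tree decomposition is:
Bags: B1 = {a, c, d}  B2 = {b, c, d}
Tree: B1–B2
Each bag holds 3 vertices, so the decomposition has width 2, which upper-bounds the treewidth. The edges d–a–c–b–d form a cycle, so G is not a tree and its treewidth is at least 2. Therefore the treewidth is 2.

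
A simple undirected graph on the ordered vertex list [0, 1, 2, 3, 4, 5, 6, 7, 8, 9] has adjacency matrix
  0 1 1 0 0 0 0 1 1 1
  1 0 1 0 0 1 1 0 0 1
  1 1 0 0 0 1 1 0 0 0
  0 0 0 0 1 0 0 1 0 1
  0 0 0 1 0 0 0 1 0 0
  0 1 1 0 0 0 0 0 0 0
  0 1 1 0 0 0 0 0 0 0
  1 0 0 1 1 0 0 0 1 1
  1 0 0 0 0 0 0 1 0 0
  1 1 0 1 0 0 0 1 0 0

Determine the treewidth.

A width-2 tree decomposition is:
Bags: B1 = {0, 1, 2}  B2 = {0, 1, 9}  B3 = {1, 2, 6}  B4 = {0, 7, 9}  B5 = {0, 7, 8}  B6 = {3, 7, 9}  B7 = {1, 2, 5}  B8 = {3, 4, 7}
Tree: B1–B2, B1–B3, B2–B4, B4–B5, B4–B6, B1–B7, B6–B8
Every bag has size at most 3, so the width is 3 − 1 = 2 and tw(G) ≤ 2. On the other hand G contains the 3-clique {0, 7, 8}. A clique must lie in a single bag of any decomposition, so no decomposition can have width below 2. Hence tw(G) = 2 exactly.

2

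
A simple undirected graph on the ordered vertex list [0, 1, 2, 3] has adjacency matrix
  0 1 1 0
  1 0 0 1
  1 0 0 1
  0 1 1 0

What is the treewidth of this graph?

A width-2 tree decomposition is:
Bags: B1 = {0, 1, 2}  B2 = {1, 2, 3}
Tree: B1–B2
Every bag has size at most 3, so the width is 3 − 1 = 2 and tw(G) ≤ 2. For the lower bound, G contains the cycle 1–0–2–3–1, so G is not a forest; only forests have treewidth ≤ 1, hence tw(G) ≥ 2. Hence tw(G) = 2 exactly.

2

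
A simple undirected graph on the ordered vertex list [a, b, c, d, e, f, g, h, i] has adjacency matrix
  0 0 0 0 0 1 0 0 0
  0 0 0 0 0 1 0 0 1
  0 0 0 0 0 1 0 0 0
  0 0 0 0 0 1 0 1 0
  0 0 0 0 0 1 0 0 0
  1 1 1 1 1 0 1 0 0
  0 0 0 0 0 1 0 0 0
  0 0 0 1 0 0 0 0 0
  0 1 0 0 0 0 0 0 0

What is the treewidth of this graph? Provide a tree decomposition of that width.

Every bag has size at most 2, so the width is 2 − 1 = 1 and tw(G) ≤ 1. Since G has at least one edge (e.g. a–f), it is not an edgeless graph, so tw(G) ≥ 1. Hence tw(G) = 1 exactly.

Treewidth 1.
Bags: B1 = {a, f}  B2 = {d, f}  B3 = {e, f}  B4 = {d, h}  B5 = {b, f}  B6 = {f, g}  B7 = {b, i}  B8 = {c, f}
Tree: B1–B2, B2–B3, B2–B4, B3–B5, B5–B6, B5–B7, B1–B8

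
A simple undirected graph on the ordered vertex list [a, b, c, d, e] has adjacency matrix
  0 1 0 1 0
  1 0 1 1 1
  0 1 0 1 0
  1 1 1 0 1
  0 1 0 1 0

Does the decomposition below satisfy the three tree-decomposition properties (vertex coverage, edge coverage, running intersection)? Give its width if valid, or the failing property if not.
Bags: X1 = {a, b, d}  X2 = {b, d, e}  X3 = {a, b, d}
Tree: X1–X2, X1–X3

A tree decomposition must satisfy three properties: every vertex lies in some bag; for every edge, both endpoints lie together in some bag; and for every vertex, the bags containing it form a connected subtree. Here vertex c appears in no bag, so the decomposition is invalid.

No — vertex c appears in no bag.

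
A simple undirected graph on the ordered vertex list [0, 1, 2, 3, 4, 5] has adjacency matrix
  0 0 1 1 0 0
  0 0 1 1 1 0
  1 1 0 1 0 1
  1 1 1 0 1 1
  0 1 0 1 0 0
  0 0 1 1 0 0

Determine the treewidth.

2

A width-2 tree decomposition is:
Bags: B1 = {0, 2, 3}  B2 = {1, 2, 3}  B3 = {1, 3, 4}  B4 = {2, 3, 5}
Tree: B1–B2, B2–B3, B2–B4
The largest bag has 3 vertices, giving width 2; this decomposition certifies tw(G) ≤ 2. For the lower bound, the 3 vertices {0, 2, 3} are pairwise adjacent, and any tree decomposition puts a clique entirely inside one bag — forcing width ≥ 2. Combining the bounds, tw(G) = 2.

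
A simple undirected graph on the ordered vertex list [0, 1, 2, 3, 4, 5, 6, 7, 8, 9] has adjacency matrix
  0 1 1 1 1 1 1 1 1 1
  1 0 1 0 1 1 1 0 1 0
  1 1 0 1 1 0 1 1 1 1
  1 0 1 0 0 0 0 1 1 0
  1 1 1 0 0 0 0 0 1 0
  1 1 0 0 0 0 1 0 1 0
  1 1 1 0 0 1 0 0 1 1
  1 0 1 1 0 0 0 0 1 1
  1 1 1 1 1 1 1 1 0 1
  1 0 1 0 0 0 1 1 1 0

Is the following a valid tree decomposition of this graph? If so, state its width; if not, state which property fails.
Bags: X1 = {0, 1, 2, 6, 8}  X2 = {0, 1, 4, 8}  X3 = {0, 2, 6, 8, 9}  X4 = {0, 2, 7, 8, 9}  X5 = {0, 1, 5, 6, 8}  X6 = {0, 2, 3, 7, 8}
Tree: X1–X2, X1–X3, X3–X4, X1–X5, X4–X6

A tree decomposition must satisfy three properties: every vertex lies in some bag; for every edge, both endpoints lie together in some bag; and for every vertex, the bags containing it form a connected subtree. Here edge (2,4) lies in no bag, so the decomposition is invalid.

No — edge (2,4) lies in no bag.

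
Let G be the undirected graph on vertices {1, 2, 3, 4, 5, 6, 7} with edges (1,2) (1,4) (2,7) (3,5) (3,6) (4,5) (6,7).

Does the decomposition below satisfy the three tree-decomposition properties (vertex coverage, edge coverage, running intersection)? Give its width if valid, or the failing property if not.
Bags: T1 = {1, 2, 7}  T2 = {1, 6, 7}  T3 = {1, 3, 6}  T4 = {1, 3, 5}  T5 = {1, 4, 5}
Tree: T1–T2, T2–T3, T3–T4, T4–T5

Vertex coverage: the bags together contain {1, 2, 3, 4, 5, 6, 7}, the full vertex set. Edge coverage: each edge of G has both endpoints in at least one bag. Running intersection: for every vertex, the bags containing it form a connected subtree. All three properties hold, so this is a valid tree decomposition of width max|bag| − 1 = 2, and hence tw(G) ≤ 2.

Yes; width 2.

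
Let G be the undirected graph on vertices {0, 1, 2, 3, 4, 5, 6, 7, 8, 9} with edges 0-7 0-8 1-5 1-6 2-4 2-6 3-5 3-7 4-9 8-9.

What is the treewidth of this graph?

2

A width-2 tree decomposition is:
Bags: B1 = {4, 8, 9}  B2 = {2, 4, 8}  B3 = {2, 6, 8}  B4 = {1, 6, 8}  B5 = {1, 5, 8}  B6 = {3, 5, 8}  B7 = {3, 7, 8}  B8 = {0, 7, 8}
Tree: B1–B2, B2–B3, B3–B4, B4–B5, B5–B6, B6–B7, B7–B8
The largest bag has 3 vertices, giving width 2; this decomposition certifies tw(G) ≤ 2. Since 8–9–4–2–6–1–5–3–7–0–8 is a cycle in G, G is not acyclic. Forests are exactly the graphs of treewidth ≤ 1, so tw(G) ≥ 2. Hence tw(G) = 2 exactly.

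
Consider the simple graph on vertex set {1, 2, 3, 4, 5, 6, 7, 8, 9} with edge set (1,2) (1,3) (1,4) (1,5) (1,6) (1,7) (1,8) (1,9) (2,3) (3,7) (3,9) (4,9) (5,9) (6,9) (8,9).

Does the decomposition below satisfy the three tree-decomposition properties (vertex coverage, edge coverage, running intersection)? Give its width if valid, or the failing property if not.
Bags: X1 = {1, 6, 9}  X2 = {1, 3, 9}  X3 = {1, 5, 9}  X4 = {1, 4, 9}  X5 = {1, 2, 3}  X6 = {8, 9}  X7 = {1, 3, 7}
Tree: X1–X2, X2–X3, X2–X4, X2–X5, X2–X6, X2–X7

No — edge (1,8) lies in no bag.

A tree decomposition must satisfy three properties: every vertex lies in some bag; for every edge, both endpoints lie together in some bag; and for every vertex, the bags containing it form a connected subtree. Here edge (1,8) lies in no bag, so the decomposition is invalid.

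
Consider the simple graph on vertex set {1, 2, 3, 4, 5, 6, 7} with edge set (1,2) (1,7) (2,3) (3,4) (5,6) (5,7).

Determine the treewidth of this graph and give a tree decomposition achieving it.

Treewidth 1.
One such decomposition:
Bags: B1 = {3, 4}  B2 = {2, 3}  B3 = {1, 2}  B4 = {1, 7}  B5 = {5, 7}  B6 = {5, 6}
Tree: B1–B2, B2–B3, B3–B4, B4–B5, B5–B6

Each bag holds 2 vertices, so the decomposition has width 1, which upper-bounds the treewidth. Any graph with an edge has treewidth ≥ 1, and G has the edge 4–3. Therefore the treewidth is 1.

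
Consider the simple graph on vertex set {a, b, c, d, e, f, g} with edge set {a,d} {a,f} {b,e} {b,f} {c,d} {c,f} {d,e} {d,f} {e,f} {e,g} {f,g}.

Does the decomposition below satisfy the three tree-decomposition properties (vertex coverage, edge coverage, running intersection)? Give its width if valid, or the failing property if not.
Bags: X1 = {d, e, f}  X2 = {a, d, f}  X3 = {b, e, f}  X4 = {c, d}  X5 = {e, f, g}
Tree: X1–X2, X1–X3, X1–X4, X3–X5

No — edge (f,c) lies in no bag.

A tree decomposition must satisfy three properties: every vertex lies in some bag; for every edge, both endpoints lie together in some bag; and for every vertex, the bags containing it form a connected subtree. Here edge (f,c) lies in no bag, so the decomposition is invalid.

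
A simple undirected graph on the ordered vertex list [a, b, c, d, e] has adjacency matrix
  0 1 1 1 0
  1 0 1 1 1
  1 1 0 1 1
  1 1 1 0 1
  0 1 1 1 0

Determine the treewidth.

A width-3 tree decomposition is:
Bags: B1 = {a, b, c, d}  B2 = {b, c, d, e}
Tree: B1–B2
Each bag holds 4 vertices, so the decomposition has width 3, which upper-bounds the treewidth. For the lower bound, the 4 vertices {b, c, d, e} are pairwise adjacent, and any tree decomposition puts a clique entirely inside one bag — forcing width ≥ 3. The upper and lower bounds meet at 3, so that is the treewidth.

3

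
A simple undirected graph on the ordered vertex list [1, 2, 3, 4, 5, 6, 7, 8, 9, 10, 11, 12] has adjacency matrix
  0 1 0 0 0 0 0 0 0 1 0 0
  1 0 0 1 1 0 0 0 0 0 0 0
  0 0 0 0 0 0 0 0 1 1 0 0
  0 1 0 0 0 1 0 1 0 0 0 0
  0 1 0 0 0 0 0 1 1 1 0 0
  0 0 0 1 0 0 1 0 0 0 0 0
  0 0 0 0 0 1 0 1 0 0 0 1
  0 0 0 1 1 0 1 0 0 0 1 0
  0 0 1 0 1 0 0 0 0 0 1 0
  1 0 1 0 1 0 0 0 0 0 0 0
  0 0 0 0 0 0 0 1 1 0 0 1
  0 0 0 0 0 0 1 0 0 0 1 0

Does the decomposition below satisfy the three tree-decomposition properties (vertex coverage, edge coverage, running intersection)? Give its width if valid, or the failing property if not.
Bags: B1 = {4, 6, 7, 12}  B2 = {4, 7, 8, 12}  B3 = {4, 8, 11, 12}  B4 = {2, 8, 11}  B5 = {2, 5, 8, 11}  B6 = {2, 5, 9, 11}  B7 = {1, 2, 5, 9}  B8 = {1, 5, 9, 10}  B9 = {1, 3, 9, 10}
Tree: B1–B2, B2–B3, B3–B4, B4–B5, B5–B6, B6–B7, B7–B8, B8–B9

A tree decomposition must satisfy three properties: every vertex lies in some bag; for every edge, both endpoints lie together in some bag; and for every vertex, the bags containing it form a connected subtree. Here edge (4,2) lies in no bag, so the decomposition is invalid.

No — edge (4,2) lies in no bag.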